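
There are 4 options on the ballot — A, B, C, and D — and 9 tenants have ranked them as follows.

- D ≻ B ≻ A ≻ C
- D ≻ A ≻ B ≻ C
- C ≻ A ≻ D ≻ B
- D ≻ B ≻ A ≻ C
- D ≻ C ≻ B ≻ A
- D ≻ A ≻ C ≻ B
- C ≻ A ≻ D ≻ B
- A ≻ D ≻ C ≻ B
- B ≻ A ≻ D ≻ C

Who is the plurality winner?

D

First-place vote totals:
  A: 1
  B: 1
  C: 2
  D: 5
D has the most first-place votes.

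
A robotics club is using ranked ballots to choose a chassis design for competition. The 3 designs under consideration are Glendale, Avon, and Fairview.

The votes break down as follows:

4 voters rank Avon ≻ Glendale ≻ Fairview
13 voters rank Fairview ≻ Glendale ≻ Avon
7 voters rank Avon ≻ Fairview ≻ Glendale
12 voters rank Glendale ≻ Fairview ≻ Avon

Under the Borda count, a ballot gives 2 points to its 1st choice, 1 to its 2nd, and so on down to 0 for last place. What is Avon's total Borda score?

22

Borda scores:
  Glendale: 4·1 + 13·1 + 7·0 + 12·2 = 41
  Avon: 4·2 + 13·0 + 7·2 + 12·0 = 22
  Fairview: 4·0 + 13·2 + 7·1 + 12·1 = 45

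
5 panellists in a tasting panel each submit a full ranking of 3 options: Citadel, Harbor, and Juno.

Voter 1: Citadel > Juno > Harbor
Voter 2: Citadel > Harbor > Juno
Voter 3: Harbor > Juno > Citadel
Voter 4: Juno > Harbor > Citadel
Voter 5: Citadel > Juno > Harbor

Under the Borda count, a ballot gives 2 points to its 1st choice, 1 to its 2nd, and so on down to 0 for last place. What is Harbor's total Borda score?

Borda scores:
  Citadel: 2 + 2 + 0 + 0 + 2 = 6
  Harbor: 0 + 1 + 2 + 1 + 0 = 4
  Juno: 1 + 0 + 1 + 2 + 1 = 5

4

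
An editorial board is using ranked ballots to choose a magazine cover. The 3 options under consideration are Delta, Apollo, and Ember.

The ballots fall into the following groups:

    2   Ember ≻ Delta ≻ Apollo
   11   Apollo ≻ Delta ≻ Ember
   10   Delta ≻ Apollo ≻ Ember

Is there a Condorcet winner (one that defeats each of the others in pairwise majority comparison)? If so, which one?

Head-to-head results (23 voters total):
Delta vs Apollo: Delta wins 12–11.
Delta vs Ember: Delta wins 21–2.
Apollo vs Ember: Apollo wins 21–2.
Delta beats each rival — Apollo (12–11), Ember (21–2) — so Delta is the Condorcet winner.

Delta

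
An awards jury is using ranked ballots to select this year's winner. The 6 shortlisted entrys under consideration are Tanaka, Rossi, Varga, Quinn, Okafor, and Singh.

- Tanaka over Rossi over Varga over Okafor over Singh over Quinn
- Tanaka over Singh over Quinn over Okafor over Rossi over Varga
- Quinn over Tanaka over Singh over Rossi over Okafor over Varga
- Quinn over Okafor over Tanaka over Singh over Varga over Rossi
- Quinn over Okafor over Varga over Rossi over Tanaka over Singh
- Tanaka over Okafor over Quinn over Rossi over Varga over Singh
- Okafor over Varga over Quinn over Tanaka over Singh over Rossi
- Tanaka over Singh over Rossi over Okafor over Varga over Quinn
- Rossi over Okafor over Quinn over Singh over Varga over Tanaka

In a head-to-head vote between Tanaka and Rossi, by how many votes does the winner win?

Ballots ranking Tanaka above Rossi: 7.
Ballots ranking Rossi above Tanaka: 2.
Tanaka wins 7–2, a margin of 5.

5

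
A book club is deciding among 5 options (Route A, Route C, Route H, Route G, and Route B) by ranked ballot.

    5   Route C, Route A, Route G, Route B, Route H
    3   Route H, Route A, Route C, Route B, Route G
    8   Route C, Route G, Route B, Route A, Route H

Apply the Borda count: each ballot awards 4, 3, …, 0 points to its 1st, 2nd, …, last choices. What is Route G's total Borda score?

Borda scores:
  Route A: 5·3 + 3·3 + 8·1 = 32
  Route C: 5·4 + 3·2 + 8·4 = 58
  Route H: 5·0 + 3·4 + 8·0 = 12
  Route G: 5·2 + 3·0 + 8·3 = 34
  Route B: 5·1 + 3·1 + 8·2 = 24

34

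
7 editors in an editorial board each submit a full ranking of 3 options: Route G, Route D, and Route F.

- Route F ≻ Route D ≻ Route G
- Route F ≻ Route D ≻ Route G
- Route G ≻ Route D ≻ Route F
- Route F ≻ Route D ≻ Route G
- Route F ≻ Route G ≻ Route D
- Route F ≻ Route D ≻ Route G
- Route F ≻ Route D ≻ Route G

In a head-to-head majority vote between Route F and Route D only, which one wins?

Ballots ranking Route F above Route D: 6.
Ballots ranking Route D above Route F: 1.
Route F wins the head-to-head, 6–1.

Route F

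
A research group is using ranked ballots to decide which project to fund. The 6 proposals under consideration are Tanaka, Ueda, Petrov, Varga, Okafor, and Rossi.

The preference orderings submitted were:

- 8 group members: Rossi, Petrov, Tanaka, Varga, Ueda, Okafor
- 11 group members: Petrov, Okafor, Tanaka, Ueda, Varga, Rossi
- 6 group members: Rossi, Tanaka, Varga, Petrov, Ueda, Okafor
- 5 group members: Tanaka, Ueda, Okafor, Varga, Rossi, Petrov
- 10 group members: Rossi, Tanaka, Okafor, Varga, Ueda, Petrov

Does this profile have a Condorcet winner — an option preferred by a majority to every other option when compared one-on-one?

Head-to-head results (40 voters total):
Tanaka vs Ueda: Tanaka wins 40–0.
Tanaka vs Petrov: Tanaka wins 21–19.
Tanaka vs Varga: Tanaka wins 40–0.
Tanaka vs Okafor: Tanaka wins 29–11.
Tanaka vs Rossi: Rossi wins 24–16.
Ueda vs Petrov: Petrov wins 25–15.
Ueda vs Varga: Varga wins 24–16.
Ueda vs Okafor: Okafor wins 21–19.
Ueda vs Rossi: Rossi wins 24–16.
Petrov vs Varga: Varga wins 21–19.
Petrov vs Okafor: Petrov wins 25–15.
Petrov vs Rossi: Rossi wins 29–11.
Varga vs Okafor: Okafor wins 26–14.
Varga vs Rossi: Rossi wins 24–16.
Okafor vs Rossi: Rossi wins 24–16.
Rossi beats each rival — Tanaka (24–16), Ueda (24–16), Petrov (29–11), Varga (24–16), Okafor (24–16) — so Rossi is the Condorcet winner.

Yes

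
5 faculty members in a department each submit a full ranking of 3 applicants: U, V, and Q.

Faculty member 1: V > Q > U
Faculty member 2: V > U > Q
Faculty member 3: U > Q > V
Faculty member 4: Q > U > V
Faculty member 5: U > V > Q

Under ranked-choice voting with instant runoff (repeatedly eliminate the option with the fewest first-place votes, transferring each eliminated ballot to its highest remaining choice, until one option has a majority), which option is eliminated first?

Q

Round 1: U 2, V 2, Q 1. Q has the fewest and is eliminated.
Round 2: U 3, V 2. U has a majority.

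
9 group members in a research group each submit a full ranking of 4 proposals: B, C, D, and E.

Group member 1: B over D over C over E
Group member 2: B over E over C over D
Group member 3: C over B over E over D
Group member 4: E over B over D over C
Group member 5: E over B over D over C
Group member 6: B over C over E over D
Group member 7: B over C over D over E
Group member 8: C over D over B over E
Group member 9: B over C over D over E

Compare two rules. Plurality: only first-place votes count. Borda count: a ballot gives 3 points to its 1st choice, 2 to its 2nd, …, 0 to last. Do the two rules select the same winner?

Yes

Plurality first-place counts: B 5, C 2, D 0, E 2 → B.
Borda totals: B 22, C 14, D 8, E 10 → B.
The two rules agree on B.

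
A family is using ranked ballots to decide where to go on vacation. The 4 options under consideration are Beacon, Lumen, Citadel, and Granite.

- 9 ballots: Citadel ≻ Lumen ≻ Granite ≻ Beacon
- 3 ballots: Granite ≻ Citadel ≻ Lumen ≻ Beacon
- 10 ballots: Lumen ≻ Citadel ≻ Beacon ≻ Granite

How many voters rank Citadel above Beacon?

22

Ballots ranking Citadel above Beacon: 9+3+10 = 22.
Ballots ranking Beacon above Citadel: 0.
So 22 of 22 voters prefer Citadel to Beacon.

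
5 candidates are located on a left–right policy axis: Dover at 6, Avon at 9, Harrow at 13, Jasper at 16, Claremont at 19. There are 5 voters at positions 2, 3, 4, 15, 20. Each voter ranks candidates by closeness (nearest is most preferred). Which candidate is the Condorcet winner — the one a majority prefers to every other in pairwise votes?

With single-peaked preferences on a line, the Condorcet winner is the candidate closest to the median voter.
The median voter (position 4) is closest to Dover at 6.
Check: Dover vs Jasper — voters closer to Dover: 3 of 5.

Dover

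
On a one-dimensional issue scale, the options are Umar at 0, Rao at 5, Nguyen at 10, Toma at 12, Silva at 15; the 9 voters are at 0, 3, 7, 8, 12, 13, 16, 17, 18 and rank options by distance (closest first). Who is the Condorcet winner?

With single-peaked preferences on a line, the Condorcet winner is the candidate closest to the median voter.
The median voter (position 12) is closest to Toma at 12.
Check: Toma vs Silva — voters closer to Toma: 6 of 9.

Toma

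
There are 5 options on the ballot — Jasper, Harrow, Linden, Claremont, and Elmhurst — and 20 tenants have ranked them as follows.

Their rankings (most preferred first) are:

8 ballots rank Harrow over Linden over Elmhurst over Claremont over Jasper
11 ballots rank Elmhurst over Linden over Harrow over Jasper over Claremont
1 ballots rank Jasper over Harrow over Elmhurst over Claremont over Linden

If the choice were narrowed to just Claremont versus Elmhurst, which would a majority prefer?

Elmhurst

Ballots ranking Claremont above Elmhurst: 0.
Ballots ranking Elmhurst above Claremont: 8+11+1 = 20.
Elmhurst wins the head-to-head, 20–0.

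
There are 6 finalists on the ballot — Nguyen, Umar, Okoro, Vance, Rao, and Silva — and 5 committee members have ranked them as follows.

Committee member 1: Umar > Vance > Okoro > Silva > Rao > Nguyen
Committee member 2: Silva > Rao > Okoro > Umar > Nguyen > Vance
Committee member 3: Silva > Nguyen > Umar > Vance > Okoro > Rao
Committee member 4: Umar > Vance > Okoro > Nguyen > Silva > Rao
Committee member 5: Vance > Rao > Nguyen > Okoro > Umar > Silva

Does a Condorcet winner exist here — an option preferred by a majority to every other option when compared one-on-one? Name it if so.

Umar

Head-to-head results (5 voters total):
Nguyen vs Umar: Umar wins 3–2.
Nguyen vs Okoro: Okoro wins 3–2.
Nguyen vs Vance: Vance wins 3–2.
Nguyen vs Rao: Rao wins 3–2.
Nguyen vs Silva: Silva wins 3–2.
Umar vs Okoro: Umar wins 3–2.
Umar vs Vance: Umar wins 4–1.
Umar vs Rao: Umar wins 3–2.
Umar vs Silva: Umar wins 3–2.
Okoro vs Vance: Vance wins 4–1.
Okoro vs Rao: Okoro wins 3–2.
Okoro vs Silva: Okoro wins 3–2.
Vance vs Rao: Vance wins 4–1.
Vance vs Silva: Vance wins 3–2.
Rao vs Silva: Silva wins 4–1.
Umar beats each rival — Nguyen (3–2), Okoro (3–2), Vance (4–1), Rao (3–2), Silva (3–2) — so Umar is the Condorcet winner.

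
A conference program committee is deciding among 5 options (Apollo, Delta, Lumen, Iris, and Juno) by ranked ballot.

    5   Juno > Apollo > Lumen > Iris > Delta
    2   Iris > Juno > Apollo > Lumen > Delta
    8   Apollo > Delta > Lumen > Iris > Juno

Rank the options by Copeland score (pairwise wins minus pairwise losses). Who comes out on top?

Apollo

Pairwise results:
  Apollo vs Delta: Apollo wins 15–0.
  Apollo vs Lumen: Apollo wins 15–0.
  Apollo vs Iris: Apollo wins 13–2.
  Apollo vs Juno: Apollo wins 8–7.
  Delta vs Lumen: Delta wins 8–7.
  Delta vs Iris: Delta wins 8–7.
  Delta vs Juno: Delta wins 8–7.
  Lumen vs Iris: Lumen wins 13–2.
  Lumen vs Juno: Lumen wins 8–7.
  Iris vs Juno: Iris wins 10–5.
Copeland scores (wins − losses):
  Apollo: 4 − 0 = 4
  Delta: 3 − 1 = 2
  Lumen: 2 − 2 = 0
  Iris: 1 − 3 = -2
  Juno: 0 − 4 = -4
Apollo has the best Copeland score.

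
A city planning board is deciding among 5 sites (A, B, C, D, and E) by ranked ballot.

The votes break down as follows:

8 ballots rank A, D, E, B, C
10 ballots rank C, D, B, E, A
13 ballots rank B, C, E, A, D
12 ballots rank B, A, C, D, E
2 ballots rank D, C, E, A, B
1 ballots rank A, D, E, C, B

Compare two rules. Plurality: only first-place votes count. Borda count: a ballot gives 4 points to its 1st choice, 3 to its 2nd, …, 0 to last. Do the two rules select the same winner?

Plurality first-place counts: A 9, B 25, C 10, D 2, E 0 → B.
Borda totals: A 87, B 128, C 110, D 77, E 58 → B.
The two rules agree on B.

Yes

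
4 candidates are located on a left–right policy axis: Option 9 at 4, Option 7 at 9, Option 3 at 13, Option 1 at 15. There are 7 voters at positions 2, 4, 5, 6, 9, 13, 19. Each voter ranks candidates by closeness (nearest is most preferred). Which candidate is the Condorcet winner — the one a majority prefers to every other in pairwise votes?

With single-peaked preferences on a line, the Condorcet winner is the candidate closest to the median voter.
The median voter (position 6) is closest to Option 9 at 4.
Check: Option 9 vs Option 1 — voters closer to Option 9: 5 of 7.

Option 9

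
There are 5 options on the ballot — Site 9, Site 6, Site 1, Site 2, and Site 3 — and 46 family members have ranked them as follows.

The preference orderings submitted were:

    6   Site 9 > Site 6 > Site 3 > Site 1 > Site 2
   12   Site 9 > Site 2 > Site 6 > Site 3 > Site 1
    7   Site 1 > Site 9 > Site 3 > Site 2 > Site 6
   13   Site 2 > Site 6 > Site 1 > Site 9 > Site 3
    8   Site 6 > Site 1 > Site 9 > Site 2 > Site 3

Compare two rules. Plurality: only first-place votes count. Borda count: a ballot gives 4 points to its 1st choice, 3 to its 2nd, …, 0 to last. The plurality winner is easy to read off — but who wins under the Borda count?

Plurality first-place counts: Site 9 18, Site 6 8, Site 1 7, Site 2 13, Site 3 0 → Site 9.
Borda totals: Site 9 122, Site 6 113, Site 1 84, Site 2 103, Site 3 38 → Site 9.

Site 9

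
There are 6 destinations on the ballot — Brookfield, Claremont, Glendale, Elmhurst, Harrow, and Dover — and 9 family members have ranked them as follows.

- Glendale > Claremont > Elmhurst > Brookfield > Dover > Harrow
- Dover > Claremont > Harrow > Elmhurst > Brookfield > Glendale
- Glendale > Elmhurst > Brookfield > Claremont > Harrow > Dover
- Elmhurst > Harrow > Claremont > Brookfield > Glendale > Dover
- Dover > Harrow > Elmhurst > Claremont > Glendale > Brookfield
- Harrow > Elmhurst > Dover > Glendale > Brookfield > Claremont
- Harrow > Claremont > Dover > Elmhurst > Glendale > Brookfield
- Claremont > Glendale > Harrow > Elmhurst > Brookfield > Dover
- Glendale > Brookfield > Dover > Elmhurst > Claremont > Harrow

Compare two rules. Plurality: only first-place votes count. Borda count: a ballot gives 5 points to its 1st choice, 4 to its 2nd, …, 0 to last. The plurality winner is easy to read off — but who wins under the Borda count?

Elmhurst

Plurality first-place counts: Brookfield 0, Claremont 1, Glendale 3, Elmhurst 1, Harrow 2, Dover 2 → Glendale.
Borda totals: Brookfield 14, Claremont 25, Glendale 24, Elmhurst 27, Harrow 25, Dover 20 → Elmhurst.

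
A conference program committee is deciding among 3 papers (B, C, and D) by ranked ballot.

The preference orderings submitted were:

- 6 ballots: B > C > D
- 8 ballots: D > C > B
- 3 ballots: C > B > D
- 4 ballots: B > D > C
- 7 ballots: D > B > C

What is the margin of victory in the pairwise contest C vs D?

Ballots ranking C above D: 6+3 = 9.
Ballots ranking D above C: 8+4+7 = 19.
D wins 19–9, a margin of 10.

10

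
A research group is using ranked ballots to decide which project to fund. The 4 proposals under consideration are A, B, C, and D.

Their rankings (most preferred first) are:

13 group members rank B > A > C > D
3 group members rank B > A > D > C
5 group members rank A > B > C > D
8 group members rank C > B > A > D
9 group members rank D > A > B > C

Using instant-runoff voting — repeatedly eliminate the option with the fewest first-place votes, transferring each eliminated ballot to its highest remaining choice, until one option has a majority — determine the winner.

B

Round 1: B 16, D 9, C 8, A 5. A has the fewest and is eliminated.
Round 2: B 21, D 9, C 8. B has a majority.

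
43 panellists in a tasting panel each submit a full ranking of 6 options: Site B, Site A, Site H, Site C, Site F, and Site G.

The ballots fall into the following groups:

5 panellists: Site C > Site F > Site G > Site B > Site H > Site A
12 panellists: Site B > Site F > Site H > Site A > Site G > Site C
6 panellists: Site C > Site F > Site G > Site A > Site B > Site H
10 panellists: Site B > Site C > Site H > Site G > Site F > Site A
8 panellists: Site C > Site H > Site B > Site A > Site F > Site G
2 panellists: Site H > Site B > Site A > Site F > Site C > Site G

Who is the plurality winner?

First-place vote totals:
  Site B: 22
  Site A: 0
  Site H: 2
  Site C: 19
  Site F: 0
  Site G: 0
Site B has the most first-place votes.

Site B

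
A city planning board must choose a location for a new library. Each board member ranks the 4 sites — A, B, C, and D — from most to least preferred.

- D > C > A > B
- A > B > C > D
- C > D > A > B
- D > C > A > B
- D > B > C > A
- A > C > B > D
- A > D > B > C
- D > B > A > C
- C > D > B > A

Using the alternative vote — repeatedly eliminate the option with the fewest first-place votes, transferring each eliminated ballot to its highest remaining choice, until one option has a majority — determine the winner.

D

Round 1: D 4, A 3, C 2, B 0. B has the fewest and is eliminated.
Round 2: D 4, A 3, C 2. C has the fewest and is eliminated.
Round 3: D 6, A 3. D has a majority.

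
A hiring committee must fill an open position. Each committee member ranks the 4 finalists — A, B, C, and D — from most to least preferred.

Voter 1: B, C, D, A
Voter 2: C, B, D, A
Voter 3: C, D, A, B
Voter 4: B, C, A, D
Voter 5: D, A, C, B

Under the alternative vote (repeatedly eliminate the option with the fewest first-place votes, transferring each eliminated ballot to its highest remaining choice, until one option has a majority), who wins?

C

Round 1: B 2, C 2, D 1, A 0. A has the fewest and is eliminated.
Round 2: B 2, C 2, D 1. D has the fewest and is eliminated.
Round 3: C 3, B 2. C has a majority.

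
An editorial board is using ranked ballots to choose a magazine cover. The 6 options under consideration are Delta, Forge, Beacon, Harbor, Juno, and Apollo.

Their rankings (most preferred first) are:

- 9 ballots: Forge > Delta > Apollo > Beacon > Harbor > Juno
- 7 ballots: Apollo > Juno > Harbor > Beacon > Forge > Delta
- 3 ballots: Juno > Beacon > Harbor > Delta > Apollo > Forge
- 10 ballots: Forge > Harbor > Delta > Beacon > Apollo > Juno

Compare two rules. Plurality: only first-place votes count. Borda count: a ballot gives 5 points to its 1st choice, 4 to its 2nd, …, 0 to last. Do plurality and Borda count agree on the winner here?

Plurality first-place counts: Delta 0, Forge 19, Beacon 0, Harbor 0, Juno 3, Apollo 7 → Forge.
Borda totals: Delta 72, Forge 102, Beacon 64, Harbor 79, Juno 43, Apollo 75 → Forge.
The two rules agree on Forge.

Yes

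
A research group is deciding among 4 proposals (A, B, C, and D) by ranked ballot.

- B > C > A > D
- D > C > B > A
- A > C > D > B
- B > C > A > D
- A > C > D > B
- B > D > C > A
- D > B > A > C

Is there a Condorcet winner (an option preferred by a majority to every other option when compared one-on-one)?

No

Head-to-head results (7 voters total):
A vs B: B wins 5–2.
A vs C: C wins 4–3.
A vs D: A wins 4–3.
B vs C: B wins 4–3.
B vs D: D wins 4–3.
C vs D: C wins 4–3.
No candidate beats all others: A beats D beats B beats A, a majority cycle.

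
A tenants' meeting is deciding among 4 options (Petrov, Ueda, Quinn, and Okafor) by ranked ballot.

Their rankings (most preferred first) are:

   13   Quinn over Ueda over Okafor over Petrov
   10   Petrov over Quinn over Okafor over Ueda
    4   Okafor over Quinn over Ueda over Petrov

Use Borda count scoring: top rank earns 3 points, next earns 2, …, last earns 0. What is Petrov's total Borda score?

30

Borda scores:
  Petrov: 13·0 + 10·3 + 4·0 = 30
  Ueda: 13·2 + 10·0 + 4·1 = 30
  Quinn: 13·3 + 10·2 + 4·2 = 67
  Okafor: 13·1 + 10·1 + 4·3 = 35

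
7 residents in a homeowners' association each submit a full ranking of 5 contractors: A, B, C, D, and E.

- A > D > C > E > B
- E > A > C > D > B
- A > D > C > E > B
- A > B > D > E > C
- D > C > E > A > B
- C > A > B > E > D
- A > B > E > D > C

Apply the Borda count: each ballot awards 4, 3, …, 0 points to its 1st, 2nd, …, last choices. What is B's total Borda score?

8

Borda scores:
  A: 4 + 3 + 4 + 4 + 1 + 3 + 4 = 23
  B: 0 + 0 + 0 + 3 + 0 + 2 + 3 = 8
  C: 2 + 2 + 2 + 0 + 3 + 4 + 0 = 13
  D: 3 + 1 + 3 + 2 + 4 + 0 + 1 = 14
  E: 1 + 4 + 1 + 1 + 2 + 1 + 2 = 12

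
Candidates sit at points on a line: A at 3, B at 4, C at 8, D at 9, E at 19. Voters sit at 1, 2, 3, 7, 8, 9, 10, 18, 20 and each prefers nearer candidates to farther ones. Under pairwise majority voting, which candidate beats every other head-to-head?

C

With single-peaked preferences on a line, the Condorcet winner is the candidate closest to the median voter.
The median voter (position 8) is closest to C at 8.
Check: C vs A — voters closer to C: 6 of 9.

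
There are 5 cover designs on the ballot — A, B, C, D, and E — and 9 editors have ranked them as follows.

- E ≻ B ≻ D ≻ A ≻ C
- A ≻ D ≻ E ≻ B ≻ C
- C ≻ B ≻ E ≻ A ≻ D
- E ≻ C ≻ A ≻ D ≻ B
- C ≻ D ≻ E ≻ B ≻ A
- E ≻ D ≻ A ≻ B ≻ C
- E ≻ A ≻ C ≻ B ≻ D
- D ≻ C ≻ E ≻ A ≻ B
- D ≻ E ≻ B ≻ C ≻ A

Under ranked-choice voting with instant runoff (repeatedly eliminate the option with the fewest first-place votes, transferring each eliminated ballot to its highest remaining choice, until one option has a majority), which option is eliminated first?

B

Round 1: E 4, C 2, D 2, A 1, B 0. B has the fewest and is eliminated.
Round 2: E 4, C 2, D 2, A 1. A has the fewest and is eliminated.
Round 3: E 4, D 3, C 2. C has the fewest and is eliminated.
Round 4: E 5, D 4. E has a majority.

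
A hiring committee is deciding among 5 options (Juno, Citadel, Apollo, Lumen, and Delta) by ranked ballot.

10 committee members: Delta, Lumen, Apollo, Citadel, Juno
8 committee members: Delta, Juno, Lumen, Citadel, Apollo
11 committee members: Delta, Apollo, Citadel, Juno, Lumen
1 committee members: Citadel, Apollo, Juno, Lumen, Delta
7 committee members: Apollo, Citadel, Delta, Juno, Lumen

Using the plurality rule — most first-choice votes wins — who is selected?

Delta

First-place vote totals:
  Juno: 0
  Citadel: 1
  Apollo: 7
  Lumen: 0
  Delta: 29
Delta has the most first-place votes.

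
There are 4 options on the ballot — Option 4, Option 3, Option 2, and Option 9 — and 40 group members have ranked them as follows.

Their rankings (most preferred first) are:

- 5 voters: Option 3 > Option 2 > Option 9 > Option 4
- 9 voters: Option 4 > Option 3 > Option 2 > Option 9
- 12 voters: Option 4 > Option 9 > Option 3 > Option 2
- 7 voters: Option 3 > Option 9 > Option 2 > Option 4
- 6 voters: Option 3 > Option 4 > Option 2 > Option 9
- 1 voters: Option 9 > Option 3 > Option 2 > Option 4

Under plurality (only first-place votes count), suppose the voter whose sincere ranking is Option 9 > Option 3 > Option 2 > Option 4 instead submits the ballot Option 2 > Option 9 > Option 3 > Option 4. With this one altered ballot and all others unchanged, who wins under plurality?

First-place totals with the altered ballot: Option 4 21, Option 3 18, Option 2 1, Option 9 0.
The winner is unchanged: still Option 4.

Option 4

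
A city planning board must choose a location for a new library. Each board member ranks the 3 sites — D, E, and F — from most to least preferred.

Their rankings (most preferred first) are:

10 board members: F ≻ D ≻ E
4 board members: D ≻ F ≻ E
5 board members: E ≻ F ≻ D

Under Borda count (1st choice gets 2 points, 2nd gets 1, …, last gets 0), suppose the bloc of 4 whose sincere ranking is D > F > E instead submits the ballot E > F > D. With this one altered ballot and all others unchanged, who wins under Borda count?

Borda totals with the altered ballot: D 10, E 18, F 29.
The winner is unchanged: still F.

F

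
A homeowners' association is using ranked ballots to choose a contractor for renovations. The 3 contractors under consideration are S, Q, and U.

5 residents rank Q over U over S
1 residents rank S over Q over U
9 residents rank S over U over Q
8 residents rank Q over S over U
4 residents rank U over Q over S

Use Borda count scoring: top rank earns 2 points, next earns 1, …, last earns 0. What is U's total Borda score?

Borda scores:
  S: 5·0 + 2 + 9·2 + 8·1 + 4·0 = 28
  Q: 5·2 + 1 + 9·0 + 8·2 + 4·1 = 31
  U: 5·1 + 0 + 9·1 + 8·0 + 4·2 = 22

22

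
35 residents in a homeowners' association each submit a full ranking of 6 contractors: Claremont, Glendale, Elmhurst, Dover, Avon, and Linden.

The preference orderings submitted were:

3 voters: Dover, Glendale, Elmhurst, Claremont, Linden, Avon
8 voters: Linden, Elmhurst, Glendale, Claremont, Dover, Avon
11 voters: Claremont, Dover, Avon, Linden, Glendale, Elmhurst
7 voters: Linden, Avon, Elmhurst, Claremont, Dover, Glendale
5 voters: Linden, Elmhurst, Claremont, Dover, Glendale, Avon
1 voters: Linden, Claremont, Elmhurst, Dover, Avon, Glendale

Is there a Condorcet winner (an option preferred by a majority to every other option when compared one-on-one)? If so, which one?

Head-to-head results (35 voters total):
Claremont vs Glendale: Claremont wins 24–11.
Claremont vs Elmhurst: Elmhurst wins 23–12.
Claremont vs Dover: Claremont wins 32–3.
Claremont vs Avon: Claremont wins 28–7.
Claremont vs Linden: Linden wins 21–14.
Glendale vs Elmhurst: Elmhurst wins 21–14.
Glendale vs Dover: Dover wins 27–8.
Glendale vs Avon: Avon wins 19–16.
Glendale vs Linden: Linden wins 32–3.
Elmhurst vs Dover: Elmhurst wins 21–14.
Elmhurst vs Avon: Avon wins 18–17.
Elmhurst vs Linden: Linden wins 32–3.
Dover vs Avon: Dover wins 28–7.
Dover vs Linden: Linden wins 21–14.
Avon vs Linden: Linden wins 24–11.
Linden beats each rival — Claremont (21–14), Glendale (32–3), Elmhurst (32–3), Dover (21–14), Avon (24–11) — so Linden is the Condorcet winner.

Linden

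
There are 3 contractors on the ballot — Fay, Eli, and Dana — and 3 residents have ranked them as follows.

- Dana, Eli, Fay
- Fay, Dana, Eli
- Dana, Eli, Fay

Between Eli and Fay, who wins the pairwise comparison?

Eli

Ballots ranking Eli above Fay: 2.
Ballots ranking Fay above Eli: 1.
Eli wins the head-to-head, 2–1.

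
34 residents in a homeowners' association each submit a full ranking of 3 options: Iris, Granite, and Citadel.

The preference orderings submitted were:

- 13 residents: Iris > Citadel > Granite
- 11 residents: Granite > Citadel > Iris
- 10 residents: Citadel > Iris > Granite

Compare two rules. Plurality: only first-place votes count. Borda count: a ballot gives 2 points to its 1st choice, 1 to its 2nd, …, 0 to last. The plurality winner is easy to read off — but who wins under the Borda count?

Citadel

Plurality first-place counts: Iris 13, Granite 11, Citadel 10 → Iris.
Borda totals: Iris 36, Granite 22, Citadel 44 → Citadel.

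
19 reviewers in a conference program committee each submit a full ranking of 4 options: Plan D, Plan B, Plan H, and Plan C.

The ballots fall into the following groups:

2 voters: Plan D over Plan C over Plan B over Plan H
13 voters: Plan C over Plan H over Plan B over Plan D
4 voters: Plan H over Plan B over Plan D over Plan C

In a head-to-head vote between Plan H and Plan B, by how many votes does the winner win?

Ballots ranking Plan H above Plan B: 13+4 = 17.
Ballots ranking Plan B above Plan H: 2.
Plan H wins 17–2, a margin of 15.

15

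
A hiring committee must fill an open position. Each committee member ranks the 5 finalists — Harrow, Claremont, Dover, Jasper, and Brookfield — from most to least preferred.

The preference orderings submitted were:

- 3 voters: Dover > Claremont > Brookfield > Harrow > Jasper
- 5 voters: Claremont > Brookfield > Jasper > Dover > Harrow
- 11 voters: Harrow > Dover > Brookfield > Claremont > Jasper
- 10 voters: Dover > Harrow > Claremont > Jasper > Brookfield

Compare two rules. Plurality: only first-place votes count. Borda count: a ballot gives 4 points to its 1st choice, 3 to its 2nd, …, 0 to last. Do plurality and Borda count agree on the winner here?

Yes

Plurality first-place counts: Harrow 11, Claremont 5, Dover 13, Jasper 0, Brookfield 0 → Dover.
Borda totals: Harrow 77, Claremont 60, Dover 90, Jasper 20, Brookfield 43 → Dover.
The two rules agree on Dover.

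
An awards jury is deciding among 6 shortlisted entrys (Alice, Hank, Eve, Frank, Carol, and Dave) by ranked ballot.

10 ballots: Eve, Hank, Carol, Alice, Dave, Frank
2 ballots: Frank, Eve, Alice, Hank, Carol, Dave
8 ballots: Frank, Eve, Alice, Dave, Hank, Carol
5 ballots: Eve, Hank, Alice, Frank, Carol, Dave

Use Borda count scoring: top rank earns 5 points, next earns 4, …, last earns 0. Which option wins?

Borda scores:
  Alice: 10·2 + 2·3 + 8·3 + 5·3 = 65
  Hank: 10·4 + 2·2 + 8·1 + 5·4 = 72
  Eve: 10·5 + 2·4 + 8·4 + 5·5 = 115
  Frank: 10·0 + 2·5 + 8·5 + 5·2 = 60
  Carol: 10·3 + 2·1 + 8·0 + 5·1 = 37
  Dave: 10·1 + 2·0 + 8·2 + 5·0 = 26
Eve has the highest total.

Eve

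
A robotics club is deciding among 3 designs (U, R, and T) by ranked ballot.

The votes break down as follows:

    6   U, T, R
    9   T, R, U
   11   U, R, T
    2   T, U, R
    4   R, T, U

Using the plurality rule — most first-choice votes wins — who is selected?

First-place vote totals:
  U: 17
  R: 4
  T: 11
U has the most first-place votes.

U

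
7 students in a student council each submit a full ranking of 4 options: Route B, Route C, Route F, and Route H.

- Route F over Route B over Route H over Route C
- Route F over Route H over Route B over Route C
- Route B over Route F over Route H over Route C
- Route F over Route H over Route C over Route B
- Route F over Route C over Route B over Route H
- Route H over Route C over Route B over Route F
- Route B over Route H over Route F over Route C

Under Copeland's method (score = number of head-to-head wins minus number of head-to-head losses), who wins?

Route F

Pairwise results:
  Route B vs Route C: Route B wins 4–3.
  Route B vs Route F: Route F wins 4–3.
  Route B vs Route H: Route B wins 4–3.
  Route C vs Route F: Route F wins 6–1.
  Route C vs Route H: Route H wins 6–1.
  Route F vs Route H: Route F wins 5–2.
Copeland scores (wins − losses):
  Route B: 2 − 1 = 1
  Route C: 0 − 3 = -3
  Route F: 3 − 0 = 3
  Route H: 1 − 2 = -1
Route F has the best Copeland score.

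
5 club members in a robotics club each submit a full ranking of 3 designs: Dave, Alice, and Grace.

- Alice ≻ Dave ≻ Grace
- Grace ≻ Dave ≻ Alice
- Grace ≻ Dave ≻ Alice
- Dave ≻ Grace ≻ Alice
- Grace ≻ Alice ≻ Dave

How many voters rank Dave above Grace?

Ballots ranking Dave above Grace: 2.
Ballots ranking Grace above Dave: 3.
So 2 of 5 voters prefer Dave to Grace.

2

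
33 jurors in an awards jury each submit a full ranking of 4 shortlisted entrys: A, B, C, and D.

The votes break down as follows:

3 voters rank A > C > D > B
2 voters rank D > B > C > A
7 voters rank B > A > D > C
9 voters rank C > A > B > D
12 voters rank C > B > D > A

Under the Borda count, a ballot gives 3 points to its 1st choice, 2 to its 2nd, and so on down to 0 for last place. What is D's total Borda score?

Borda scores:
  A: 3·3 + 2·0 + 7·2 + 9·2 + 12·0 = 41
  B: 3·0 + 2·2 + 7·3 + 9·1 + 12·2 = 58
  C: 3·2 + 2·1 + 7·0 + 9·3 + 12·3 = 71
  D: 3·1 + 2·3 + 7·1 + 9·0 + 12·1 = 28

28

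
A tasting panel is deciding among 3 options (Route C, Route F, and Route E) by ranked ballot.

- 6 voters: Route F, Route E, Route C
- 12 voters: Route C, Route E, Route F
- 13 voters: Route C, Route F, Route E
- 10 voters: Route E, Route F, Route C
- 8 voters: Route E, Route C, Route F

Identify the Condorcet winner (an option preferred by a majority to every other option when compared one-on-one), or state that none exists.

Route C

Head-to-head results (49 voters total):
Route C vs Route F: Route C wins 33–16.
Route C vs Route E: Route C wins 25–24.
Route F vs Route E: Route E wins 30–19.
Route C beats each rival — Route F (33–16), Route E (25–24) — so Route C is the Condorcet winner.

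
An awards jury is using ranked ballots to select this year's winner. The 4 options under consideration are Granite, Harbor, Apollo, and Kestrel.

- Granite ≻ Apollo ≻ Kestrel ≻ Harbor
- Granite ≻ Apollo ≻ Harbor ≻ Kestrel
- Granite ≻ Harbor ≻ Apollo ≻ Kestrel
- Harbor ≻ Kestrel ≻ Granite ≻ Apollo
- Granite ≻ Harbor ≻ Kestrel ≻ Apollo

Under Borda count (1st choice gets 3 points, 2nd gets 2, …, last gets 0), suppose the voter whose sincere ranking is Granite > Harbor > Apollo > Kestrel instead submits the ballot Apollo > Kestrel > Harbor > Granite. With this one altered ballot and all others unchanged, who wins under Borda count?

Granite

Borda totals with the altered ballot: Granite 10, Harbor 7, Apollo 7, Kestrel 6.
The winner is unchanged: still Granite.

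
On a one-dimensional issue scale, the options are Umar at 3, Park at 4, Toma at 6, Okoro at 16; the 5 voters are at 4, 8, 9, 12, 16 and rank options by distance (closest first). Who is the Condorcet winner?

With single-peaked preferences on a line, the Condorcet winner is the candidate closest to the median voter.
The median voter (position 9) is closest to Toma at 6.
Check: Toma vs Park — voters closer to Toma: 4 of 5.

Toma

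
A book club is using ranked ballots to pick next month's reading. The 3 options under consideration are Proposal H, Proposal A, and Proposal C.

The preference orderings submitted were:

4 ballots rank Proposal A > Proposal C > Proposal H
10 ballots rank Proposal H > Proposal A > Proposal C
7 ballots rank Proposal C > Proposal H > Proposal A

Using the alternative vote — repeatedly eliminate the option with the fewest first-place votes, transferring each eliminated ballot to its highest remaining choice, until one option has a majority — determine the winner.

Round 1: Proposal H 10, Proposal C 7, Proposal A 4. Proposal A has the fewest and is eliminated.
Round 2: Proposal C 11, Proposal H 10. Proposal C has a majority.

Proposal C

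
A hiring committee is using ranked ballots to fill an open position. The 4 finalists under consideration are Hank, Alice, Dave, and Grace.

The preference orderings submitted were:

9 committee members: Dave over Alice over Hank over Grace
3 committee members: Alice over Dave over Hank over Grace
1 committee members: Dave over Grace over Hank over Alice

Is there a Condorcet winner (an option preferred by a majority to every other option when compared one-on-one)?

Head-to-head results (13 voters total):
Hank vs Alice: Alice wins 12–1.
Hank vs Dave: Dave wins 13–0.
Hank vs Grace: Hank wins 12–1.
Alice vs Dave: Dave wins 10–3.
Alice vs Grace: Alice wins 12–1.
Dave vs Grace: Dave wins 13–0.
Dave beats each rival — Hank (13–0), Alice (10–3), Grace (13–0) — so Dave is the Condorcet winner.

Yes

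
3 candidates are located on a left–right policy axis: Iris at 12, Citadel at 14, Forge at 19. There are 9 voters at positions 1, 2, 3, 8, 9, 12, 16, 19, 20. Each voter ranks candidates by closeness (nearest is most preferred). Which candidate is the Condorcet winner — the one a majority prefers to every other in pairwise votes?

With single-peaked preferences on a line, the Condorcet winner is the candidate closest to the median voter.
The median voter (position 9) is closest to Iris at 12.
Check: Iris vs Forge — voters closer to Iris: 6 of 9.

Iris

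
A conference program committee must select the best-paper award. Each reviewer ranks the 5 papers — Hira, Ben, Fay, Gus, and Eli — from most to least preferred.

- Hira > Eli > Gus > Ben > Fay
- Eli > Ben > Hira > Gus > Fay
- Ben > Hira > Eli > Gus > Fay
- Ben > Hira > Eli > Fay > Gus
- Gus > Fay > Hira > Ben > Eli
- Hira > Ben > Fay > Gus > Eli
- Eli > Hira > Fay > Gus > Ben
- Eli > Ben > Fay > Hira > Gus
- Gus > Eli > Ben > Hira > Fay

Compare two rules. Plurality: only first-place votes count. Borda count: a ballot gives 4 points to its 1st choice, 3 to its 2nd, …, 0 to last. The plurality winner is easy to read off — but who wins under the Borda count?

Hira

Plurality first-place counts: Hira 2, Ben 2, Fay 0, Gus 2, Eli 3 → Eli.
Borda totals: Hira 23, Ben 21, Fay 10, Gus 14, Eli 22 → Hira.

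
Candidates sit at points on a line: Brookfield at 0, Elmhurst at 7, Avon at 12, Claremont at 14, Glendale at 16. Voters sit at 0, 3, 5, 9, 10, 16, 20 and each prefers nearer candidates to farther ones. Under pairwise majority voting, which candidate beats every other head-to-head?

With single-peaked preferences on a line, the Condorcet winner is the candidate closest to the median voter.
The median voter (position 9) is closest to Elmhurst at 7.
Check: Elmhurst vs Glendale — voters closer to Elmhurst: 5 of 7.

Elmhurst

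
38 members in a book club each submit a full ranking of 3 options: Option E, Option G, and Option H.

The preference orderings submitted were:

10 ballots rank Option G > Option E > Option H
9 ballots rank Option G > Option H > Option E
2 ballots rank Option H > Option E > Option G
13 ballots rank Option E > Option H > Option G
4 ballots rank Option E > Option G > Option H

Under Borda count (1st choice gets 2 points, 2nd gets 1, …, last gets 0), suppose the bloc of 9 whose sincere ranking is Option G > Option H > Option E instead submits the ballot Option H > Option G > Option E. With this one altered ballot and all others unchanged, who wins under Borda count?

Option E

Borda totals with the altered ballot: Option E 46, Option G 33, Option H 35.
The winner is unchanged: still Option E.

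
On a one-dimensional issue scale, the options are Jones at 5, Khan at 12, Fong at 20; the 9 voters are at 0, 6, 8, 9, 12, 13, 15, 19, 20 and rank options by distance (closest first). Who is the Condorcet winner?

With single-peaked preferences on a line, the Condorcet winner is the candidate closest to the median voter.
The median voter (position 12) is closest to Khan at 12.
Check: Khan vs Jones — voters closer to Khan: 6 of 9.

Khan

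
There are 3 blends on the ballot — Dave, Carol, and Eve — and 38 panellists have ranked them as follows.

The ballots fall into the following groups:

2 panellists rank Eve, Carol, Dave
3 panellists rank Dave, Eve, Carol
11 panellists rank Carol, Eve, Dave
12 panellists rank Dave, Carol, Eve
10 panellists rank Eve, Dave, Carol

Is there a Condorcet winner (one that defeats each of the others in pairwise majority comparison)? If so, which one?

Head-to-head results (38 voters total):
Dave vs Carol: Dave wins 25–13.
Dave vs Eve: Eve wins 23–15.
Carol vs Eve: Carol wins 23–15.
No candidate beats all others: Dave beats Carol beats Eve beats Dave, a majority cycle.

There is no Condorcet winner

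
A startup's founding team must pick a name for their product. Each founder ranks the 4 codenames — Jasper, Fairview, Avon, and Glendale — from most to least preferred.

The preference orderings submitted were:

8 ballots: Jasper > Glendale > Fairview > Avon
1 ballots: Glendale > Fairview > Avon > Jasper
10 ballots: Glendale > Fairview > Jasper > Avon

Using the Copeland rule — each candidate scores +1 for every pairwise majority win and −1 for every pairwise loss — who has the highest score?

Glendale

Pairwise results:
  Jasper vs Fairview: Fairview wins 11–8.
  Jasper vs Avon: Jasper wins 18–1.
  Jasper vs Glendale: Glendale wins 11–8.
  Fairview vs Avon: Fairview wins 19–0.
  Fairview vs Glendale: Glendale wins 19–0.
  Avon vs Glendale: Glendale wins 19–0.
Copeland scores (wins − losses):
  Jasper: 1 − 2 = -1
  Fairview: 2 − 1 = 1
  Avon: 0 − 3 = -3
  Glendale: 3 − 0 = 3
Glendale has the best Copeland score.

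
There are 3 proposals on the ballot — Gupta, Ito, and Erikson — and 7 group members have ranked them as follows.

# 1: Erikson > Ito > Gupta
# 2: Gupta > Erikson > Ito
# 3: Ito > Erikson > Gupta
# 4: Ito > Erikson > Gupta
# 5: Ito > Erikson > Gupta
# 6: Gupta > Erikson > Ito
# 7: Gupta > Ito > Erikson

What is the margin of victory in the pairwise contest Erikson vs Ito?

1

Ballots ranking Erikson above Ito: 3.
Ballots ranking Ito above Erikson: 4.
Ito wins 4–3, a margin of 1.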